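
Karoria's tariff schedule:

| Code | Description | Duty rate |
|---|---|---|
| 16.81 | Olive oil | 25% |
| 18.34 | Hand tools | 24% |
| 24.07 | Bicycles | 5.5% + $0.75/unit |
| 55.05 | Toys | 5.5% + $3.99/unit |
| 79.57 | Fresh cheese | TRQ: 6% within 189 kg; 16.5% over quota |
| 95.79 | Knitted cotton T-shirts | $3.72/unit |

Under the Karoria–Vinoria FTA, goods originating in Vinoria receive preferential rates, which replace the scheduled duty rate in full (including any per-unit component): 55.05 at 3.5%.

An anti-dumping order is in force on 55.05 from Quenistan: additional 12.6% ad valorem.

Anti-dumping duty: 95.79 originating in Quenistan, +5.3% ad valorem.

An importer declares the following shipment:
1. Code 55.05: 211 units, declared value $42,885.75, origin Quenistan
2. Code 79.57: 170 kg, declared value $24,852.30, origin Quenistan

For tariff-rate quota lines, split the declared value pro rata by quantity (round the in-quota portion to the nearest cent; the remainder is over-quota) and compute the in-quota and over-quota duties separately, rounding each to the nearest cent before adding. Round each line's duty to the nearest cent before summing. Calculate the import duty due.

Line 1 (55.05, Quenistan, 211 units, $42,885.75):
Base rate for 55.05 is 5.5% + $3.99/unit.
55.05 has an FTA preferential rate, but origin Quenistan is not Vinoria; base rate stands.
Additional duty on 55.05 from Quenistan: +12.6%. Applied ad valorem rate: 5.5% + 12.6% = 18.1%.
Duty = $42,885.75 × 18.1% + 211 × $3.99 = $8,604.21.
Line 2 (79.57, Quenistan, 170 kg, $24,852.30):
Code 79.57 is under a tariff-rate quota (threshold 189 kg). Quantity 170 kg is within the quota, so the in-quota rate 6% applies to the full value.
Duty = $24,852.30 × 6% = $1,491.14.
Total = $8,604.21 + $1,491.14 = $10,095.35.

$10,095.35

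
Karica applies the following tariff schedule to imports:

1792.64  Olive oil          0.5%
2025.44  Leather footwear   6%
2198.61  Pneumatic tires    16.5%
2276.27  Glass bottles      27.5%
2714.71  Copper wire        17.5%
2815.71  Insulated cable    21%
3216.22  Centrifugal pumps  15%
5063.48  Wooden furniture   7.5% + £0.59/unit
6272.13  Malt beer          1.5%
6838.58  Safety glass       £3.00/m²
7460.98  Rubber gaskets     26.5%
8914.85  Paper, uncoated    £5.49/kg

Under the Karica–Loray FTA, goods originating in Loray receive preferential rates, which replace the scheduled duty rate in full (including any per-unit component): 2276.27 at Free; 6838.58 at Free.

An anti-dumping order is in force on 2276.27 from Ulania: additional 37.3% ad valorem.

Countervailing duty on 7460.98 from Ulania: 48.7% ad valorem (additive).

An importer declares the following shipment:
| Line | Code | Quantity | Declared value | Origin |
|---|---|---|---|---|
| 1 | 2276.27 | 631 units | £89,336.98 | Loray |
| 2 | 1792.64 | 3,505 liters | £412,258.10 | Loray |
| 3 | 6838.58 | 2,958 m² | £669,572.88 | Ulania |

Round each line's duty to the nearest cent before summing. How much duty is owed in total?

£10,935.29

Line 1 (2276.27, Loray, 631 units, £89,336.98):
Base rate for 2276.27 is 27.5%.
Origin Loray qualifies under the Karica–Loray agreement and 2276.27 is covered: preferential rate Free applies instead.
The additional-duty order on 2276.27 targets Ulania, not Loray; it does not apply.
Duty = £89,336.98 × 0% = £0.00.
Line 2 (1792.64, Loray, 3,505 liters, £412,258.10):
Base rate for 1792.64 is 0.5%.
Origin Loray is the FTA partner but 1792.64 is not on the preference list; base rate stands.
Duty = £412,258.10 × 0.5% = £2,061.29.
Line 3 (6838.58, Ulania, 2,958 m², £669,572.88):
Base rate for 6838.58 is £3.00/m².
6838.58 has an FTA preferential rate, but origin Ulania is not Loray; base rate stands.
Duty = 2,958 × £3.00 = £8,874.00.
Total = £0.00 + £2,061.29 + £8,874.00 = £10,935.29.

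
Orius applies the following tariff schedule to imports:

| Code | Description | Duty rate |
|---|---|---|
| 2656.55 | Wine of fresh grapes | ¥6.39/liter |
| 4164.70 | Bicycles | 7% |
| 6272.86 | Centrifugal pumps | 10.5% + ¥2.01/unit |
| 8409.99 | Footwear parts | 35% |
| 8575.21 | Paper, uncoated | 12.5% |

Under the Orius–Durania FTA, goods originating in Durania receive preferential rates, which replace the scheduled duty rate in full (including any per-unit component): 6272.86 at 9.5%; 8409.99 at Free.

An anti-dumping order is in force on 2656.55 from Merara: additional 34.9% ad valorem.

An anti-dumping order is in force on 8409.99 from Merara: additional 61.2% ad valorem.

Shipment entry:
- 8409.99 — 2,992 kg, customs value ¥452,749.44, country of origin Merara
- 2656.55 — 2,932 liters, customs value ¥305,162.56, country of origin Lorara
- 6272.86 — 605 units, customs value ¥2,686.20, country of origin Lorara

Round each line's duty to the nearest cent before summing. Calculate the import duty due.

Line 1 (8409.99, Merara, 2,992 kg, ¥452,749.44):
Base rate for 8409.99 is 35%.
8409.99 has an FTA preferential rate, but origin Merara is not Durania; base rate stands.
Additional duty on 8409.99 from Merara: +61.2%. Applied ad valorem rate: 35% + 61.2% = 96.2%.
Duty = ¥452,749.44 × 96.2% = ¥435,544.96.
Line 2 (2656.55, Lorara, 2,932 liters, ¥305,162.56):
Base rate for 2656.55 is ¥6.39/liter.
The additional-duty order on 2656.55 targets Merara, not Lorara; it does not apply.
Duty = 2,932 × ¥6.39 = ¥18,735.48.
Line 3 (6272.86, Lorara, 605 units, ¥2,686.20):
Base rate for 6272.86 is 10.5% + ¥2.01/unit.
6272.86 has an FTA preferential rate, but origin Lorara is not Durania; base rate stands.
Duty = ¥2,686.20 × 10.5% + 605 × ¥2.01 = ¥1,498.10.
Total = ¥435,544.96 + ¥18,735.48 + ¥1,498.10 = ¥455,778.54.

¥455,778.54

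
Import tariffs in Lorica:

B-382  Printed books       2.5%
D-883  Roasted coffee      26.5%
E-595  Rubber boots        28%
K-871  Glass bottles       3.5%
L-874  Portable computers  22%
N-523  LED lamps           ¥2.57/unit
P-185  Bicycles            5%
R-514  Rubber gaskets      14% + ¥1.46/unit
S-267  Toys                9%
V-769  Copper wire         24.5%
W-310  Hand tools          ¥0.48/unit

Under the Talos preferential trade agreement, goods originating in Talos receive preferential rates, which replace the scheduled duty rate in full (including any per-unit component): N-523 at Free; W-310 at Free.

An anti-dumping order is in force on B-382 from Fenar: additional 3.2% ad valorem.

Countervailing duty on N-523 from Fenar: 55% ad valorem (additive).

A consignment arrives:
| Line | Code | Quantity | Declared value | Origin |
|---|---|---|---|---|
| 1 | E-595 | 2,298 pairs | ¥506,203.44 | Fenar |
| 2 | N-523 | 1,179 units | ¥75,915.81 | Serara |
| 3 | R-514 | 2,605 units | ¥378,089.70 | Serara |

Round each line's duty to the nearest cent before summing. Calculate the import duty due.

Line 1 (E-595, Fenar, 2,298 pairs, ¥506,203.44):
Base rate for E-595 is 28%.
Duty = ¥506,203.44 × 28% = ¥141,736.96.
Line 2 (N-523, Serara, 1,179 units, ¥75,915.81):
Base rate for N-523 is ¥2.57/unit.
N-523 has an FTA preferential rate, but origin Serara is not Talos; base rate stands.
The additional-duty order on N-523 targets Fenar, not Serara; it does not apply.
Duty = 1,179 × ¥2.57 = ¥3,030.03.
Line 3 (R-514, Serara, 2,605 units, ¥378,089.70):
Base rate for R-514 is 14% + ¥1.46/unit.
Duty = ¥378,089.70 × 14% + 2,605 × ¥1.46 = ¥56,735.86.
Total = ¥141,736.96 + ¥3,030.03 + ¥56,735.86 = ¥201,502.85.

¥201,502.85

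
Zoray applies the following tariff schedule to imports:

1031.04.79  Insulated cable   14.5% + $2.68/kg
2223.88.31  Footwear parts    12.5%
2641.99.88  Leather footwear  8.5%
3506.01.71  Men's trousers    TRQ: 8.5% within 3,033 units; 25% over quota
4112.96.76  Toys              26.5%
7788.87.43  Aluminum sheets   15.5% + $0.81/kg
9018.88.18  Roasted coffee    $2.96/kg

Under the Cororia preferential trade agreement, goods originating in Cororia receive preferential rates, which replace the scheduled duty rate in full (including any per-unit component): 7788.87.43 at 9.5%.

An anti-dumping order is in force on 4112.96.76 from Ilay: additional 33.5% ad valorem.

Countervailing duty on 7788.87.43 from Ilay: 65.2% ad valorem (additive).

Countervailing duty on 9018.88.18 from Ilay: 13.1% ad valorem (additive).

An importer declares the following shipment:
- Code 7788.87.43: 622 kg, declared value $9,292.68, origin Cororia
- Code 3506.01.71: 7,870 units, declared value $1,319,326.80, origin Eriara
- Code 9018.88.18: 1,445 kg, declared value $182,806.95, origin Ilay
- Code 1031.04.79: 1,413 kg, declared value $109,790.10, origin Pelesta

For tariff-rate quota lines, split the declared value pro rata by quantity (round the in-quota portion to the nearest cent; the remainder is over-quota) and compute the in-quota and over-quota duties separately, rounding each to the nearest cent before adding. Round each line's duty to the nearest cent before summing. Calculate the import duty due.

$294,751.21

Line 1 (7788.87.43, Cororia, 622 kg, $9,292.68):
Base rate for 7788.87.43 is 15.5% + $0.81/kg.
Origin Cororia qualifies under the Zoray–Cororia agreement and 7788.87.43 is covered: preferential rate 9.5% applies instead.
The additional-duty order on 7788.87.43 targets Ilay, not Cororia; it does not apply.
Duty = $9,292.68 × 9.5% = $882.80.
Line 2 (3506.01.71, Eriara, 7,870 units, $1,319,326.80):
Code 3506.01.71 is under a tariff-rate quota (threshold 3,033 units). In-quota: 3,033 units at 8.5%; over-quota: 4,837 units at 25%.
Pro-rata value split: in-quota = $1,319,326.80 × 3,033/7,870 = $508,452.12; over-quota = $1,319,326.80 − $508,452.12 = $810,874.68.
In-quota duty = $508,452.12 × 8.5% = $43,218.43. Over-quota duty = $810,874.68 × 25% = $202,718.67.
Line duty = $43,218.43 + $202,718.67 = $245,937.10.
Line 3 (9018.88.18, Ilay, 1,445 kg, $182,806.95):
Base rate for 9018.88.18 is $2.96/kg.
Additional duty on 9018.88.18 from Ilay: +13.1% ad valorem. Applied ad valorem rate = 13.1%.
Duty = $182,806.95 × 13.1% + 1,445 × $2.96 = $28,224.91.
Line 4 (1031.04.79, Pelesta, 1,413 kg, $109,790.10):
Base rate for 1031.04.79 is 14.5% + $2.68/kg.
Duty = $109,790.10 × 14.5% + 1,413 × $2.68 = $19,706.40.
Total = $882.80 + $245,937.10 + $28,224.91 + $19,706.40 = $294,751.21.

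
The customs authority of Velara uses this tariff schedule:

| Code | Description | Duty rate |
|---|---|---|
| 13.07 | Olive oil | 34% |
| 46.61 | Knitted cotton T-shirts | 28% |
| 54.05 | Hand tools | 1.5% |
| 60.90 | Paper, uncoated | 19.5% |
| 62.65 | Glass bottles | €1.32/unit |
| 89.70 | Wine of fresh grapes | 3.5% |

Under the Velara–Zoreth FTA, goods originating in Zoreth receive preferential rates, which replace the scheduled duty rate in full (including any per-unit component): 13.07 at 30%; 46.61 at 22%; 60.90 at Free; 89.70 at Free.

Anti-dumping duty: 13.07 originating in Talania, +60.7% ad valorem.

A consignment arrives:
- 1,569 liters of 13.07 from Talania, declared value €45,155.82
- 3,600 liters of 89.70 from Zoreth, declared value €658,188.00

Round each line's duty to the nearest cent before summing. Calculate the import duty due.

Line 1 (13.07, Talania, 1,569 liters, €45,155.82):
Base rate for 13.07 is 34%.
13.07 has an FTA preferential rate, but origin Talania is not Zoreth; base rate stands.
Additional duty on 13.07 from Talania: +60.7%. Applied ad valorem rate: 34% + 60.7% = 94.7%.
Duty = €45,155.82 × 94.7% = €42,762.56.
Line 2 (89.70, Zoreth, 3,600 liters, €658,188.00):
Base rate for 89.70 is 3.5%.
Origin Zoreth qualifies under the Velara–Zoreth agreement and 89.70 is covered: preferential rate Free applies instead.
Duty = €658,188.00 × 0% = €0.00.
Total = €42,762.56 + €0.00 = €42,762.56.

€42,762.56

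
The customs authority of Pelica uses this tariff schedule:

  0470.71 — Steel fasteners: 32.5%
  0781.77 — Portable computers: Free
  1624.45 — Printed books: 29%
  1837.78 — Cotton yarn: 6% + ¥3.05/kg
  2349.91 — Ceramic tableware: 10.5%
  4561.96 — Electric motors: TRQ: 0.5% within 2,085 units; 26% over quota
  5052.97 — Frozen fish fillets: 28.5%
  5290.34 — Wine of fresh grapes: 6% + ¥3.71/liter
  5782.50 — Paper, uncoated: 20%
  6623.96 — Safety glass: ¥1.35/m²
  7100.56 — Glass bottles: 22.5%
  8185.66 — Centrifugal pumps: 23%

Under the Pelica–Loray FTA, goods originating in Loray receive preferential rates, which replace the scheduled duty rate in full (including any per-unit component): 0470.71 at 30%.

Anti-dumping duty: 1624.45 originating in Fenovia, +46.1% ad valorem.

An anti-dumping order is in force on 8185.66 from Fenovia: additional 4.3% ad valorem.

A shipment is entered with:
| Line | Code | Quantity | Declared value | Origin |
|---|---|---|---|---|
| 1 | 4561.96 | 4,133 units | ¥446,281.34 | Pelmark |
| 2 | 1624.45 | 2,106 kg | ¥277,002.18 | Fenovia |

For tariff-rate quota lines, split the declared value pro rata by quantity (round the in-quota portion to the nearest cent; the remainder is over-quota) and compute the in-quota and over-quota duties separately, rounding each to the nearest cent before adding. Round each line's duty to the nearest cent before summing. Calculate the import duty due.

¥266,651.52

Line 1 (4561.96, Pelmark, 4,133 units, ¥446,281.34):
Code 4561.96 is under a tariff-rate quota (threshold 2,085 units). In-quota: 2,085 units at 0.5%; over-quota: 2,048 units at 26%.
Pro-rata value split: in-quota = ¥446,281.34 × 2,085/4,133 = ¥225,138.30; over-quota = ¥446,281.34 − ¥225,138.30 = ¥221,143.04.
In-quota duty = ¥225,138.30 × 0.5% = ¥1,125.69. Over-quota duty = ¥221,143.04 × 26% = ¥57,497.19.
Line duty = ¥1,125.69 + ¥57,497.19 = ¥58,622.88.
Line 2 (1624.45, Fenovia, 2,106 kg, ¥277,002.18):
Base rate for 1624.45 is 29%.
Additional duty on 1624.45 from Fenovia: +46.1%. Applied ad valorem rate: 29% + 46.1% = 75.1%.
Duty = ¥277,002.18 × 75.1% = ¥208,028.64.
Total = ¥58,622.88 + ¥208,028.64 = ¥266,651.52.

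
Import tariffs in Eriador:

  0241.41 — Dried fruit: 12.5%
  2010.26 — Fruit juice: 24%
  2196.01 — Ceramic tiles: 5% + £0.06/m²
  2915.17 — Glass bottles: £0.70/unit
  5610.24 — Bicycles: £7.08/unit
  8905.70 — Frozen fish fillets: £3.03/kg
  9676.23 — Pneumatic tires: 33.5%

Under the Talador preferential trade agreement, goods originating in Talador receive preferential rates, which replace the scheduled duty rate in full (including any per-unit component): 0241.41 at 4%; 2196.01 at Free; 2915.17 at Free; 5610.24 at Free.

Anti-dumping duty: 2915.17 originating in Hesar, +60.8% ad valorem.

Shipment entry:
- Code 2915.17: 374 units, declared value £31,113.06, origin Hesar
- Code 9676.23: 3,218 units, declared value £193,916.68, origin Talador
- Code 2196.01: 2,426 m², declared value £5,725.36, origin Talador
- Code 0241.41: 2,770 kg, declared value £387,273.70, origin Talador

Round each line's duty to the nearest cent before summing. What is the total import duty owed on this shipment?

Line 1 (2915.17, Hesar, 374 units, £31,113.06):
Base rate for 2915.17 is £0.70/unit.
2915.17 has an FTA preferential rate, but origin Hesar is not Talador; base rate stands.
Additional duty on 2915.17 from Hesar: +60.8% ad valorem. Applied ad valorem rate = 60.8%.
Duty = £31,113.06 × 60.8% + 374 × £0.70 = £19,178.54.
Line 2 (9676.23, Talador, 3,218 units, £193,916.68):
Base rate for 9676.23 is 33.5%.
Origin Talador is the FTA partner but 9676.23 is not on the preference list; base rate stands.
Duty = £193,916.68 × 33.5% = £64,962.09.
Line 3 (2196.01, Talador, 2,426 m², £5,725.36):
Base rate for 2196.01 is 5% + £0.06/m².
Origin Talador qualifies under the Eriador–Talador agreement and 2196.01 is covered: preferential rate Free applies instead.
Duty = £5,725.36 × 0% = £0.00.
Line 4 (0241.41, Talador, 2,770 kg, £387,273.70):
Base rate for 0241.41 is 12.5%.
Origin Talador qualifies under the Eriador–Talador agreement and 0241.41 is covered: preferential rate 4% applies instead.
Duty = £387,273.70 × 4% = £15,490.95.
Total = £19,178.54 + £64,962.09 + £0.00 + £15,490.95 = £99,631.58.

£99,631.58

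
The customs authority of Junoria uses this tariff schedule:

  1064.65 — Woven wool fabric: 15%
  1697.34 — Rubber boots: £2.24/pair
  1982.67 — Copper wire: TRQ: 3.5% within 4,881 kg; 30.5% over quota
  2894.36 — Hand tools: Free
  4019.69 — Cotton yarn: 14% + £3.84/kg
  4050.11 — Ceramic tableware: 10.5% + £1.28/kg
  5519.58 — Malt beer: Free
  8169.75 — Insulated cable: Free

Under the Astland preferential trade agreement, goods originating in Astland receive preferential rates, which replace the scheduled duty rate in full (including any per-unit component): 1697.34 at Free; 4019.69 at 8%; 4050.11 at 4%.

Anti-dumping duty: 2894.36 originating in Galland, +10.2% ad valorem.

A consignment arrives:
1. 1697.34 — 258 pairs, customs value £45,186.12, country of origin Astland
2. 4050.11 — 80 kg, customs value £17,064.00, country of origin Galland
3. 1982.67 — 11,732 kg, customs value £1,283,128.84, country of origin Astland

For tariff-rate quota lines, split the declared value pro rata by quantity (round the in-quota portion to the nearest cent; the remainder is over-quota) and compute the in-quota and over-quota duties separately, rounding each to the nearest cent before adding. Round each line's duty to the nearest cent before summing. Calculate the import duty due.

£249,112.97

Line 1 (1697.34, Astland, 258 pairs, £45,186.12):
Base rate for 1697.34 is £2.24/pair.
Origin Astland qualifies under the Junoria–Astland agreement and 1697.34 is covered: preferential rate Free applies instead.
Duty = £45,186.12 × 0% = £0.00.
Line 2 (4050.11, Galland, 80 kg, £17,064.00):
Base rate for 4050.11 is 10.5% + £1.28/kg.
4050.11 has an FTA preferential rate, but origin Galland is not Astland; base rate stands.
Duty = £17,064.00 × 10.5% + 80 × £1.28 = £1,894.12.
Line 3 (1982.67, Astland, 11,732 kg, £1,283,128.84):
Code 1982.67 is under a tariff-rate quota (threshold 4,881 kg). In-quota: 4,881 kg at 3.5%; over-quota: 6,851 kg at 30.5%.
Pro-rata value split: in-quota = £1,283,128.84 × 4,881/11,732 = £533,834.97; over-quota = £1,283,128.84 − £533,834.97 = £749,293.87.
In-quota duty = £533,834.97 × 3.5% = £18,684.22. Over-quota duty = £749,293.87 × 30.5% = £228,534.63.
Line duty = £18,684.22 + £228,534.63 = £247,218.85.
Total = £0.00 + £1,894.12 + £247,218.85 = £249,112.97.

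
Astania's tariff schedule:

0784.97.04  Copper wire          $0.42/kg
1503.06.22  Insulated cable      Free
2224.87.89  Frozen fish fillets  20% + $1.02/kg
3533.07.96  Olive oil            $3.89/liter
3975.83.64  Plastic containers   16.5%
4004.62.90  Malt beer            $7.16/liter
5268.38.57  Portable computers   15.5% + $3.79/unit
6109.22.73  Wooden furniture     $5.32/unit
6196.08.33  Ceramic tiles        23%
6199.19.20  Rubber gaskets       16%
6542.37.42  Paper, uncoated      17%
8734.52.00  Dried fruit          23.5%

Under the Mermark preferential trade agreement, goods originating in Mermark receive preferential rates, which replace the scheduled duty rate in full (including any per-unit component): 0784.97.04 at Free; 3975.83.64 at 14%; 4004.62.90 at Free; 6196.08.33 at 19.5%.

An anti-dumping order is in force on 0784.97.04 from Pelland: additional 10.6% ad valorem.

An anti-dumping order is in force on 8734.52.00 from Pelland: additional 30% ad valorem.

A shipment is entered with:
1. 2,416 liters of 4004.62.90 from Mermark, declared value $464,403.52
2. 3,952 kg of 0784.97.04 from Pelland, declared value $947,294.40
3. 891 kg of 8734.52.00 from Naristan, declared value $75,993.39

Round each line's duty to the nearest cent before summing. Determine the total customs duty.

Line 1 (4004.62.90, Mermark, 2,416 liters, $464,403.52):
Base rate for 4004.62.90 is $7.16/liter.
Origin Mermark qualifies under the Astania–Mermark agreement and 4004.62.90 is covered: preferential rate Free applies instead.
Duty = $464,403.52 × 0% = $0.00.
Line 2 (0784.97.04, Pelland, 3,952 kg, $947,294.40):
Base rate for 0784.97.04 is $0.42/kg.
0784.97.04 has an FTA preferential rate, but origin Pelland is not Mermark; base rate stands.
Additional duty on 0784.97.04 from Pelland: +10.6% ad valorem. Applied ad valorem rate = 10.6%.
Duty = $947,294.40 × 10.6% + 3,952 × $0.42 = $102,073.05.
Line 3 (8734.52.00, Naristan, 891 kg, $75,993.39):
Base rate for 8734.52.00 is 23.5%.
The additional-duty order on 8734.52.00 targets Pelland, not Naristan; it does not apply.
Duty = $75,993.39 × 23.5% = $17,858.45.
Total = $0.00 + $102,073.05 + $17,858.45 = $119,931.50.

$119,931.50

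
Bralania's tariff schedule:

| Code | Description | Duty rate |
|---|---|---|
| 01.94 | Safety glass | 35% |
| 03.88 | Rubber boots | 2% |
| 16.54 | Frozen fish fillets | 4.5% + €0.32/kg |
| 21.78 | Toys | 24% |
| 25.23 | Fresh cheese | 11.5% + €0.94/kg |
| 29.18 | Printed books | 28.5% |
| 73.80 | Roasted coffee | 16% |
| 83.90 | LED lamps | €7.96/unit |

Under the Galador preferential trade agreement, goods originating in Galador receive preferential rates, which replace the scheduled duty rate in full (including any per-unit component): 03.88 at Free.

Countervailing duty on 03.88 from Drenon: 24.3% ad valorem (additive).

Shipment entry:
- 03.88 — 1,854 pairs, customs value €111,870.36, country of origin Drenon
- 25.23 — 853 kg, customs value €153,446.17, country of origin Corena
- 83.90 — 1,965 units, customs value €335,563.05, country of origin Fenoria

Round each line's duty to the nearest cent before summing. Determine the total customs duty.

€63,511.43

Line 1 (03.88, Drenon, 1,854 pairs, €111,870.36):
Base rate for 03.88 is 2%.
03.88 has an FTA preferential rate, but origin Drenon is not Galador; base rate stands.
Additional duty on 03.88 from Drenon: +24.3%. Applied ad valorem rate: 2% + 24.3% = 26.3%.
Duty = €111,870.36 × 26.3% = €29,421.90.
Line 2 (25.23, Corena, 853 kg, €153,446.17):
Base rate for 25.23 is 11.5% + €0.94/kg.
Duty = €153,446.17 × 11.5% + 853 × €0.94 = €18,448.13.
Line 3 (83.90, Fenoria, 1,965 units, €335,563.05):
Base rate for 83.90 is €7.96/unit.
Duty = 1,965 × €7.96 = €15,641.40.
Total = €29,421.90 + €18,448.13 + €15,641.40 = €63,511.43.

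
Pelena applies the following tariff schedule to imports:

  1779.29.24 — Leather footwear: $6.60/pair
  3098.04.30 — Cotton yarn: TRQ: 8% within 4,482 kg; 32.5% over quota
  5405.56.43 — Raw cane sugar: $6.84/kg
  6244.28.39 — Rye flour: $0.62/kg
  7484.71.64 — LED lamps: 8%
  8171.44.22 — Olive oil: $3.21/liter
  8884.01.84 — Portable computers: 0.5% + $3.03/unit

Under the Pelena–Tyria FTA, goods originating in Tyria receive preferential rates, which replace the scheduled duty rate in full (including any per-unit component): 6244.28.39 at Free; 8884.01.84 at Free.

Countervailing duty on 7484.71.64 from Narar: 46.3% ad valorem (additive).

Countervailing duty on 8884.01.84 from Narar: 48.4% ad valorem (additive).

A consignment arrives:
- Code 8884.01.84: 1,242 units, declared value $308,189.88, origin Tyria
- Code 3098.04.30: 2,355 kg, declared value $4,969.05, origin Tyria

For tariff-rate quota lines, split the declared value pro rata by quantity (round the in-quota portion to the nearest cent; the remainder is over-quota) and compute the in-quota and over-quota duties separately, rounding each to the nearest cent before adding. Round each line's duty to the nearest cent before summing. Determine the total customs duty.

$397.52

Line 1 (8884.01.84, Tyria, 1,242 units, $308,189.88):
Base rate for 8884.01.84 is 0.5% + $3.03/unit.
Origin Tyria qualifies under the Pelena–Tyria agreement and 8884.01.84 is covered: preferential rate Free applies instead.
The additional-duty order on 8884.01.84 targets Narar, not Tyria; it does not apply.
Duty = $308,189.88 × 0% = $0.00.
Line 2 (3098.04.30, Tyria, 2,355 kg, $4,969.05):
Code 3098.04.30 is under a tariff-rate quota (threshold 4,482 kg). Quantity 2,355 kg is within the quota, so the in-quota rate 8% applies to the full value.
Duty = $4,969.05 × 8% = $397.52.
Total = $0.00 + $397.52 = $397.52.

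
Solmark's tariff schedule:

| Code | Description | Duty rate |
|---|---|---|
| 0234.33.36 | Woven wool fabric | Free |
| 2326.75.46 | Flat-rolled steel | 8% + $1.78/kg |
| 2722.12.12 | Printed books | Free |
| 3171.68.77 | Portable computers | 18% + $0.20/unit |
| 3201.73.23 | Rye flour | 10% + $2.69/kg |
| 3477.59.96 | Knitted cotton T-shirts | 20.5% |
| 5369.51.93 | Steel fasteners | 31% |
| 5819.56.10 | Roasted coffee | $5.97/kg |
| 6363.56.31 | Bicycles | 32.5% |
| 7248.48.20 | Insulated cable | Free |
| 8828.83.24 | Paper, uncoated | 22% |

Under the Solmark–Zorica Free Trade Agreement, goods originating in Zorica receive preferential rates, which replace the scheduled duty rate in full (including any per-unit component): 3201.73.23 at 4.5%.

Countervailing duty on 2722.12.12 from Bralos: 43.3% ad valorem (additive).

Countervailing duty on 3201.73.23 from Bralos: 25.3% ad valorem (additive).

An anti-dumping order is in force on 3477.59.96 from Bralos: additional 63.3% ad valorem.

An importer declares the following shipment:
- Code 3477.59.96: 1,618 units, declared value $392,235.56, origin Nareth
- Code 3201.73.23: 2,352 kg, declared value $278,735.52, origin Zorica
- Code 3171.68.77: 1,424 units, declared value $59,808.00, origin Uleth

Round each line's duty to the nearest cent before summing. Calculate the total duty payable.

$104,001.63

Line 1 (3477.59.96, Nareth, 1,618 units, $392,235.56):
Base rate for 3477.59.96 is 20.5%.
The additional-duty order on 3477.59.96 targets Bralos, not Nareth; it does not apply.
Duty = $392,235.56 × 20.5% = $80,408.29.
Line 2 (3201.73.23, Zorica, 2,352 kg, $278,735.52):
Base rate for 3201.73.23 is 10% + $2.69/kg.
Origin Zorica qualifies under the Solmark–Zorica agreement and 3201.73.23 is covered: preferential rate 4.5% applies instead.
The additional-duty order on 3201.73.23 targets Bralos, not Zorica; it does not apply.
Duty = $278,735.52 × 4.5% = $12,543.10.
Line 3 (3171.68.77, Uleth, 1,424 units, $59,808.00):
Base rate for 3171.68.77 is 18% + $0.20/unit.
Duty = $59,808.00 × 18% + 1,424 × $0.20 = $11,050.24.
Total = $80,408.29 + $12,543.10 + $11,050.24 = $104,001.63.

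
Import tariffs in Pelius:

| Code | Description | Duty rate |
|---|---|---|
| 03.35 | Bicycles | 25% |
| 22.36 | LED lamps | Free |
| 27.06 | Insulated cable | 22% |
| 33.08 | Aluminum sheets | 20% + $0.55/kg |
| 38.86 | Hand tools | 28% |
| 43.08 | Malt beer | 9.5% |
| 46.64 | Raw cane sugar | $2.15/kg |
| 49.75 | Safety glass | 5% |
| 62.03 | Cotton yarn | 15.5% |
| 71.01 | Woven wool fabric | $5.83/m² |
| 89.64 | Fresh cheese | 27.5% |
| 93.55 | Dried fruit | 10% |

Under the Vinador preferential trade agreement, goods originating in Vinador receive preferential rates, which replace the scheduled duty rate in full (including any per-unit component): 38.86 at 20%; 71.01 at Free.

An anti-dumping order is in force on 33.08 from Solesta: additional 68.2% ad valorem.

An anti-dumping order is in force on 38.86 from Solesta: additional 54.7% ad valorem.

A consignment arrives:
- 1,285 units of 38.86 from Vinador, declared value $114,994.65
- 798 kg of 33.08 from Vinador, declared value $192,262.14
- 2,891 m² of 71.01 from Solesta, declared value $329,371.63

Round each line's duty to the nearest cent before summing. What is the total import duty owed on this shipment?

$78,744.79

Line 1 (38.86, Vinador, 1,285 units, $114,994.65):
Base rate for 38.86 is 28%.
Origin Vinador qualifies under the Pelius–Vinador agreement and 38.86 is covered: preferential rate 20% applies instead.
The additional-duty order on 38.86 targets Solesta, not Vinador; it does not apply.
Duty = $114,994.65 × 20% = $22,998.93.
Line 2 (33.08, Vinador, 798 kg, $192,262.14):
Base rate for 33.08 is 20% + $0.55/kg.
Origin Vinador is the FTA partner but 33.08 is not on the preference list; base rate stands.
The additional-duty order on 33.08 targets Solesta, not Vinador; it does not apply.
Duty = $192,262.14 × 20% + 798 × $0.55 = $38,891.33.
Line 3 (71.01, Solesta, 2,891 m², $329,371.63):
Base rate for 71.01 is $5.83/m².
71.01 has an FTA preferential rate, but origin Solesta is not Vinador; base rate stands.
Duty = 2,891 × $5.83 = $16,854.53.
Total = $22,998.93 + $38,891.33 + $16,854.53 = $78,744.79.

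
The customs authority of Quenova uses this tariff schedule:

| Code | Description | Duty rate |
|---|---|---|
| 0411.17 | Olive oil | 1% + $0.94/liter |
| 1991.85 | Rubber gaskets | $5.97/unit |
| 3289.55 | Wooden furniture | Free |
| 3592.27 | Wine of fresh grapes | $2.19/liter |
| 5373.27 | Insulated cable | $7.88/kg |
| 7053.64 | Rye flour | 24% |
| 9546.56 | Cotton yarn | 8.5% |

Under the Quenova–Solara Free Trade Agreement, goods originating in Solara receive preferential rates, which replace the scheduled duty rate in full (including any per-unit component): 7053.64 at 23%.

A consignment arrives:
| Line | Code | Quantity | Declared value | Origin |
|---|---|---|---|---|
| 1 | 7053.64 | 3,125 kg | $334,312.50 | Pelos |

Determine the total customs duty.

$80,235.00

Line 1 (7053.64, Pelos, 3,125 kg, $334,312.50):
Base rate for 7053.64 is 24%.
7053.64 has an FTA preferential rate, but origin Pelos is not Solara; base rate stands.
Duty = $334,312.50 × 24% = $80,235.00.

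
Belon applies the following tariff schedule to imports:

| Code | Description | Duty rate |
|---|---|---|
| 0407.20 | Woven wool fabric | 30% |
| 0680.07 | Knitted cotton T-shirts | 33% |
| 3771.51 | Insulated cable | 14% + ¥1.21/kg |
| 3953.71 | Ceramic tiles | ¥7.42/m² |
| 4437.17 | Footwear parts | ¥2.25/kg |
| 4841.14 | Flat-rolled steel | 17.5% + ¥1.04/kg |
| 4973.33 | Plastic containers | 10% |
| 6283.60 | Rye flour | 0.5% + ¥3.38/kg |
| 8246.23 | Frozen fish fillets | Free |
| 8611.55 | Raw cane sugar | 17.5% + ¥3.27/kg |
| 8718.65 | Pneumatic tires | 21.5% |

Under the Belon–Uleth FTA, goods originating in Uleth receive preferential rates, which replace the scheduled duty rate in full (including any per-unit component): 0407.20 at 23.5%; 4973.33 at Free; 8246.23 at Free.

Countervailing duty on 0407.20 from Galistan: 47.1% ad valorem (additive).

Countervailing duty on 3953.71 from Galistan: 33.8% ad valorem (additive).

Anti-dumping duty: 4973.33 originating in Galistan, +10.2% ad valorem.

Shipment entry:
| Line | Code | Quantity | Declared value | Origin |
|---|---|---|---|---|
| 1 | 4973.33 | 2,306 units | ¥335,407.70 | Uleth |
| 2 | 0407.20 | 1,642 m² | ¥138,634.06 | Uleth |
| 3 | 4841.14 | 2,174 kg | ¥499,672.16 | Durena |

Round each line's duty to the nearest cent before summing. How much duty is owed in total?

Line 1 (4973.33, Uleth, 2,306 units, ¥335,407.70):
Base rate for 4973.33 is 10%.
Origin Uleth qualifies under the Belon–Uleth agreement and 4973.33 is covered: preferential rate Free applies instead.
The additional-duty order on 4973.33 targets Galistan, not Uleth; it does not apply.
Duty = ¥335,407.70 × 0% = ¥0.00.
Line 2 (0407.20, Uleth, 1,642 m², ¥138,634.06):
Base rate for 0407.20 is 30%.
Origin Uleth qualifies under the Belon–Uleth agreement and 0407.20 is covered: preferential rate 23.5% applies instead.
The additional-duty order on 0407.20 targets Galistan, not Uleth; it does not apply.
Duty = ¥138,634.06 × 23.5% = ¥32,579.00.
Line 3 (4841.14, Durena, 2,174 kg, ¥499,672.16):
Base rate for 4841.14 is 17.5% + ¥1.04/kg.
Duty = ¥499,672.16 × 17.5% + 2,174 × ¥1.04 = ¥89,703.59.
Total = ¥0.00 + ¥32,579.00 + ¥89,703.59 = ¥122,282.59.

¥122,282.59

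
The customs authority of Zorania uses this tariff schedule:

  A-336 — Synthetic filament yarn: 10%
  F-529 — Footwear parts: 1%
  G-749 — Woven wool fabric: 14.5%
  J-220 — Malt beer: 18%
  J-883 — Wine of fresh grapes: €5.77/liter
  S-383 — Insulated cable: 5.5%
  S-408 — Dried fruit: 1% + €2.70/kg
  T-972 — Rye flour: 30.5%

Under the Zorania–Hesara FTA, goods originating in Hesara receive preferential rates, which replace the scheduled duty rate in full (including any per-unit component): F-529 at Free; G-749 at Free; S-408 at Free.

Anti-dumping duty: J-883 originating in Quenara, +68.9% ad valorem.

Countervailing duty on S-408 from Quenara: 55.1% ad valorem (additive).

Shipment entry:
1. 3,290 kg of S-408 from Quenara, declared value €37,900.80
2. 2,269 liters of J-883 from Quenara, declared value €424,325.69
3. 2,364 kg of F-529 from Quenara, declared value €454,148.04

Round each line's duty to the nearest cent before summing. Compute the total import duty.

€340,139.36

Line 1 (S-408, Quenara, 3,290 kg, €37,900.80):
Base rate for S-408 is 1% + €2.70/kg.
S-408 has an FTA preferential rate, but origin Quenara is not Hesara; base rate stands.
Additional duty on S-408 from Quenara: +55.1%. Applied ad valorem rate: 1% + 55.1% = 56.1%.
Duty = €37,900.80 × 56.1% + 3,290 × €2.70 = €30,145.35.
Line 2 (J-883, Quenara, 2,269 liters, €424,325.69):
Base rate for J-883 is €5.77/liter.
Additional duty on J-883 from Quenara: +68.9% ad valorem. Applied ad valorem rate = 68.9%.
Duty = €424,325.69 × 68.9% + 2,269 × €5.77 = €305,452.53.
Line 3 (F-529, Quenara, 2,364 kg, €454,148.04):
Base rate for F-529 is 1%.
F-529 has an FTA preferential rate, but origin Quenara is not Hesara; base rate stands.
Duty = €454,148.04 × 1% = €4,541.48.
Total = €30,145.35 + €305,452.53 + €4,541.48 = €340,139.36.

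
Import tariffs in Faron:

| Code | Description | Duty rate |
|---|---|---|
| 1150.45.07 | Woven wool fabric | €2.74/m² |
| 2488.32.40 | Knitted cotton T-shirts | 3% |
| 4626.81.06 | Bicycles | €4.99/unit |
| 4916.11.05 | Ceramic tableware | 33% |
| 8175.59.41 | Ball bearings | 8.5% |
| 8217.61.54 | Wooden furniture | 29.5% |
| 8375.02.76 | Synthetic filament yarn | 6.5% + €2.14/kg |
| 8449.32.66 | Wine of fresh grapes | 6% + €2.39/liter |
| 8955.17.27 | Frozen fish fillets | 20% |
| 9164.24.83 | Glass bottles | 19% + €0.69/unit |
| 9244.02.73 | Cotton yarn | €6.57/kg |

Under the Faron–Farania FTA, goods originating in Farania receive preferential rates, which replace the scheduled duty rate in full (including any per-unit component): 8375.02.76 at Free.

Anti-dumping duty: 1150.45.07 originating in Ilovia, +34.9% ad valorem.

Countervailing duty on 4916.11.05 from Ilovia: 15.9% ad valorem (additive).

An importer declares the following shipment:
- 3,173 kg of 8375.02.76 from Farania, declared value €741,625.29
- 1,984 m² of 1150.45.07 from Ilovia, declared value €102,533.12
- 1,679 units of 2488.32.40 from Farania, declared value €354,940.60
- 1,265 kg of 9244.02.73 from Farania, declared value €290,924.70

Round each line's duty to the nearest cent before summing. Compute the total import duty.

Line 1 (8375.02.76, Farania, 3,173 kg, €741,625.29):
Base rate for 8375.02.76 is 6.5% + €2.14/kg.
Origin Farania qualifies under the Faron–Farania agreement and 8375.02.76 is covered: preferential rate Free applies instead.
Duty = €741,625.29 × 0% = €0.00.
Line 2 (1150.45.07, Ilovia, 1,984 m², €102,533.12):
Base rate for 1150.45.07 is €2.74/m².
Additional duty on 1150.45.07 from Ilovia: +34.9% ad valorem. Applied ad valorem rate = 34.9%.
Duty = €102,533.12 × 34.9% + 1,984 × €2.74 = €41,220.22.
Line 3 (2488.32.40, Farania, 1,679 units, €354,940.60):
Base rate for 2488.32.40 is 3%.
Origin Farania is the FTA partner but 2488.32.40 is not on the preference list; base rate stands.
Duty = €354,940.60 × 3% = €10,648.22.
Line 4 (9244.02.73, Farania, 1,265 kg, €290,924.70):
Base rate for 9244.02.73 is €6.57/kg.
Origin Farania is the FTA partner but 9244.02.73 is not on the preference list; base rate stands.
Duty = 1,265 × €6.57 = €8,311.05.
Total = €0.00 + €41,220.22 + €10,648.22 + €8,311.05 = €60,179.49.

€60,179.49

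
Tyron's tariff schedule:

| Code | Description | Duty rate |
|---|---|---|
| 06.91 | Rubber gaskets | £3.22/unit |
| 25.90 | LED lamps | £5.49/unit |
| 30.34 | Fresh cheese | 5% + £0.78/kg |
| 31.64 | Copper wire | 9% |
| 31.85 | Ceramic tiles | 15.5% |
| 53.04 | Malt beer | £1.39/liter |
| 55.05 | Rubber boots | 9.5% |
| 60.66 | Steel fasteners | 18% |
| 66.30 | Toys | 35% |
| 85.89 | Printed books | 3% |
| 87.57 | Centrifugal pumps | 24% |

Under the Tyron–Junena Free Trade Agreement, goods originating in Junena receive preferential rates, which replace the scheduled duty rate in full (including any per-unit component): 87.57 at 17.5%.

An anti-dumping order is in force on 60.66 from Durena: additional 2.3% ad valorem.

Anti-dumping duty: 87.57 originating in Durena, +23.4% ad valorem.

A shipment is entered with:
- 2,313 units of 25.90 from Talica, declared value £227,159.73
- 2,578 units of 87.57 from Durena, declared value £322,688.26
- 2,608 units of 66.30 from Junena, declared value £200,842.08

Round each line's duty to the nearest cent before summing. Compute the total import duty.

£235,947.34

Line 1 (25.90, Talica, 2,313 units, £227,159.73):
Base rate for 25.90 is £5.49/unit.
Duty = 2,313 × £5.49 = £12,698.37.
Line 2 (87.57, Durena, 2,578 units, £322,688.26):
Base rate for 87.57 is 24%.
87.57 has an FTA preferential rate, but origin Durena is not Junena; base rate stands.
Additional duty on 87.57 from Durena: +23.4%. Applied ad valorem rate: 24% + 23.4% = 47.4%.
Duty = £322,688.26 × 47.4% = £152,954.24.
Line 3 (66.30, Junena, 2,608 units, £200,842.08):
Base rate for 66.30 is 35%.
Origin Junena is the FTA partner but 66.30 is not on the preference list; base rate stands.
Duty = £200,842.08 × 35% = £70,294.73.
Total = £12,698.37 + £152,954.24 + £70,294.73 = £235,947.34.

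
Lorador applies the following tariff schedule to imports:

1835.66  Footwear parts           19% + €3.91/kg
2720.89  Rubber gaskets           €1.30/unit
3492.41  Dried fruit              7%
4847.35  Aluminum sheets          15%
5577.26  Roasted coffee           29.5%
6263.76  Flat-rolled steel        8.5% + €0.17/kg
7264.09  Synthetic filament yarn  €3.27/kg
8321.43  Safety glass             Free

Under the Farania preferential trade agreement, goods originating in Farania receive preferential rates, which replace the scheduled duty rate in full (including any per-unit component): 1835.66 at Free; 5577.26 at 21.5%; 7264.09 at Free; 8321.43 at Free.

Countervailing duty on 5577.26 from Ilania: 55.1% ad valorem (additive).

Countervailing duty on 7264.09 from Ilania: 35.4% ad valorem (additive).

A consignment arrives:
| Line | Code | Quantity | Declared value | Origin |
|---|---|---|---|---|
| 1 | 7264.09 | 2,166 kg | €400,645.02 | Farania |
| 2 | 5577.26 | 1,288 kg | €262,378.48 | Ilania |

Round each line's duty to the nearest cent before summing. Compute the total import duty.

€221,972.19

Line 1 (7264.09, Farania, 2,166 kg, €400,645.02):
Base rate for 7264.09 is €3.27/kg.
Origin Farania qualifies under the Lorador–Farania agreement and 7264.09 is covered: preferential rate Free applies instead.
The additional-duty order on 7264.09 targets Ilania, not Farania; it does not apply.
Duty = €400,645.02 × 0% = €0.00.
Line 2 (5577.26, Ilania, 1,288 kg, €262,378.48):
Base rate for 5577.26 is 29.5%.
5577.26 has an FTA preferential rate, but origin Ilania is not Farania; base rate stands.
Additional duty on 5577.26 from Ilania: +55.1%. Applied ad valorem rate: 29.5% + 55.1% = 84.6%.
Duty = €262,378.48 × 84.6% = €221,972.19.
Total = €0.00 + €221,972.19 = €221,972.19.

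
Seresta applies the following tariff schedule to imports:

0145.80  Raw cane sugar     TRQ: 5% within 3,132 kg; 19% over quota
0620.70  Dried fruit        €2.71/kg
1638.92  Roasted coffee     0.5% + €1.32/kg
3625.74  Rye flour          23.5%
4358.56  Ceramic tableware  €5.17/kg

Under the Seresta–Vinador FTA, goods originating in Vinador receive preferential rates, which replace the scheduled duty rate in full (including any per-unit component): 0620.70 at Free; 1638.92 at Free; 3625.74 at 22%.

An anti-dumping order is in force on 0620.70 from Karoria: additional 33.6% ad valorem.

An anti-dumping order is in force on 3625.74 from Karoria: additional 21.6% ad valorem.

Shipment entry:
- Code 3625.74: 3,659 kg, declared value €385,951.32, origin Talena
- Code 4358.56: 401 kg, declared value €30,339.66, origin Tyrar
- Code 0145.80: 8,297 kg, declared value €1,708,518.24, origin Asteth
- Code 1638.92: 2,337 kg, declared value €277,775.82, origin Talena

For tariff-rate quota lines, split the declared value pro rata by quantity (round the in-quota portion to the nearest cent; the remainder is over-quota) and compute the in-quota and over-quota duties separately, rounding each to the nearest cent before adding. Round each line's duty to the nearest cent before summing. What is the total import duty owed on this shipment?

Line 1 (3625.74, Talena, 3,659 kg, €385,951.32):
Base rate for 3625.74 is 23.5%.
3625.74 has an FTA preferential rate, but origin Talena is not Vinador; base rate stands.
The additional-duty order on 3625.74 targets Karoria, not Talena; it does not apply.
Duty = €385,951.32 × 23.5% = €90,698.56.
Line 2 (4358.56, Tyrar, 401 kg, €30,339.66):
Base rate for 4358.56 is €5.17/kg.
Duty = 401 × €5.17 = €2,073.17.
Line 3 (0145.80, Asteth, 8,297 kg, €1,708,518.24):
Code 0145.80 is under a tariff-rate quota (threshold 3,132 kg). In-quota: 3,132 kg at 5%; over-quota: 5,165 kg at 19%.
Pro-rata value split: in-quota = €1,708,518.24 × 3,132/8,297 = €644,941.44; over-quota = €1,708,518.24 − €644,941.44 = €1,063,576.80.
In-quota duty = €644,941.44 × 5% = €32,247.07. Over-quota duty = €1,063,576.80 × 19% = €202,079.59.
Line duty = €32,247.07 + €202,079.59 = €234,326.66.
Line 4 (1638.92, Talena, 2,337 kg, €277,775.82):
Base rate for 1638.92 is 0.5% + €1.32/kg.
1638.92 has an FTA preferential rate, but origin Talena is not Vinador; base rate stands.
Duty = €277,775.82 × 0.5% + 2,337 × €1.32 = €4,473.72.
Total = €90,698.56 + €2,073.17 + €234,326.66 + €4,473.72 = €331,572.11.

€331,572.11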